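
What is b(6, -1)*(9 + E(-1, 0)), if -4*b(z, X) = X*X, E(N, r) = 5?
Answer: -7/2 ≈ -3.5000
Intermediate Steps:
b(z, X) = -X**2/4 (b(z, X) = -X*X/4 = -X**2/4)
b(6, -1)*(9 + E(-1, 0)) = (-1/4*(-1)**2)*(9 + 5) = -1/4*1*14 = -1/4*14 = -7/2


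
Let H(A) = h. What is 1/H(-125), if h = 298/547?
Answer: 547/298 ≈ 1.8356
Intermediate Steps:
h = 298/547 (h = 298*(1/547) = 298/547 ≈ 0.54479)
H(A) = 298/547
1/H(-125) = 1/(298/547) = 547/298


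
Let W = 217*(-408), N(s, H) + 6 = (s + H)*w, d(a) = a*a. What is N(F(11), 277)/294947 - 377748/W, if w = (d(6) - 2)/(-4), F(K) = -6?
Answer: 661971223/155437069 ≈ 4.2588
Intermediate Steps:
d(a) = a**2
w = -17/2 (w = (6**2 - 2)/(-4) = (36 - 2)*(-1/4) = 34*(-1/4) = -17/2 ≈ -8.5000)
N(s, H) = -6 - 17*H/2 - 17*s/2 (N(s, H) = -6 + (s + H)*(-17/2) = -6 + (H + s)*(-17/2) = -6 + (-17*H/2 - 17*s/2) = -6 - 17*H/2 - 17*s/2)
W = -88536
N(F(11), 277)/294947 - 377748/W = (-6 - 17/2*277 - 17/2*(-6))/294947 - 377748/(-88536) = (-6 - 4709/2 + 51)*(1/294947) - 377748*(-1/88536) = -4619/2*1/294947 + 4497/1054 = -4619/589894 + 4497/1054 = 661971223/155437069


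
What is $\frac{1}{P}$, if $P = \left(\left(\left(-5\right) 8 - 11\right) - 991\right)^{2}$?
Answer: $\frac{1}{1085764} \approx 9.2101 \cdot 10^{-7}$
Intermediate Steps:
$P = 1085764$ ($P = \left(\left(-40 - 11\right) - 991\right)^{2} = \left(-51 - 991\right)^{2} = \left(-1042\right)^{2} = 1085764$)
$\frac{1}{P} = \frac{1}{1085764}$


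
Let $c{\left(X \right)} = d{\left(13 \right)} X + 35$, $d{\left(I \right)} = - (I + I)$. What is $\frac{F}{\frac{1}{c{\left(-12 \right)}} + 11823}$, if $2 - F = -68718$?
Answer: $\frac{11922920}{2051291} \approx 5.8124$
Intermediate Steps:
$d{\left(I \right)} = - 2 I$
$c{\left(X \right)} = 35 - 26 X$ ($c{\left(X \right)} = \left(-2\right) 13 X + 35 = - 26 X + 35 = 35 - 26 X$)
$F = 68720$ ($F = 2 - -68718 = 2 + 68718 = 68720$)
$\frac{F}{\frac{1}{c{\left(-12 \right)}} + 11823} = \frac{68720}{\frac{1}{35 - -312} + 11823} = \frac{68720}{\frac{1}{35 + 312} + 11823} = \frac{68720}{\frac{1}{347} + 11823} = \frac{68720}{\frac{4102582}{347}} = 68720 \cdot \frac{347}{4102582} = \frac{11922920}{2051291}$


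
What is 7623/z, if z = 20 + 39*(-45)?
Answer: -7623/1735 ≈ -4.3937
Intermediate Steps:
z = -1735 (z = 20 - 1755 = -1735)
7623/z = 7623/(-1735) = 7623*(-1/1735) = -7623/1735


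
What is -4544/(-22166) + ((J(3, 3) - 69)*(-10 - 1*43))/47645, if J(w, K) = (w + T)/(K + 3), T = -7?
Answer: 447514711/1584148605 ≈ 0.28250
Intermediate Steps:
J(w, K) = (-7 + w)/(3 + K) (J(w, K) = (w - 7)/(K + 3) = (-7 + w)/(3 + K))
-4544/(-22166) + ((J(3, 3) - 69)*(-10 - 1*43))/47645 = -4544/(-22166) + (((-7 + 3)/(3 + 3) - 69)*(-10 - 1*43))/47645 = -4544*(-1/22166) + ((-4/6 - 69)*(-10 - 43))*(1/47645) = 2272/11083 + (((⅙)*(-4) - 69)*(-53))*(1/47645) = 2272/11083 + ((-⅔ - 69)*(-53))*(1/47645) = 2272/11083 - 209/3*(-53)*(1/47645) = 2272/11083 + (11077/3)*(1/47645) = 2272/11083 + 11077/142935 = 447514711/1584148605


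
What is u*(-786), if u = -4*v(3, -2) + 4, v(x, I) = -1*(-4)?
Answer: 9432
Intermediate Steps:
v(x, I) = 4
u = -12 (u = -4*4 + 4 = -16 + 4 = -12)
u*(-786) = -12*(-786) = 9432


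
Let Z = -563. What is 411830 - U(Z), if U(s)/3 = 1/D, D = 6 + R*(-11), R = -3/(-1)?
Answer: 3706471/9 ≈ 4.1183e+5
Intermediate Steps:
R = 3 (R = -3*(-1) = 3)
D = -27 (D = 6 + 3*(-11) = 6 - 33 = -27)
U(s) = -1/9 (U(s) = 3/(-27) = 3*(-1/27) = -1/9)
411830 - U(Z) = 411830 - 1*(-1/9) = 411830 + 1/9 = 3706471/9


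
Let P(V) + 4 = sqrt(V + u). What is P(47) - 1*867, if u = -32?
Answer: -871 + sqrt(15) ≈ -867.13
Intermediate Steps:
P(V) = -4 + sqrt(-32 + V) (P(V) = -4 + sqrt(V - 32) = -4 + sqrt(-32 + V))
P(47) - 1*867 = (-4 + sqrt(-32 + 47)) - 1*867 = (-4 + sqrt(15)) - 867 = -871 + sqrt(15)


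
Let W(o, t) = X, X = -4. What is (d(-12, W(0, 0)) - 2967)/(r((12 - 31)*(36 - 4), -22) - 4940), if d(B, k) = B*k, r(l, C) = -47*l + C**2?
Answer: -973/8040 ≈ -0.12102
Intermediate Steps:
W(o, t) = -4
r(l, C) = C**2 - 47*l
(d(-12, W(0, 0)) - 2967)/(r((12 - 31)*(36 - 4), -22) - 4940) = (-12*(-4) - 2967)/(((-22)**2 - 47*(12 - 31)*(36 - 4)) - 4940) = (48 - 2967)/((484 - (-893)*32) - 4940) = -2919/((484 - 47*(-608)) - 4940) = -2919/((484 + 28576) - 4940) = -2919/(29060 - 4940) = -2919/24120 = -2919*1/24120 = -973/8040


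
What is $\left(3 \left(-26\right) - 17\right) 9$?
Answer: $-855$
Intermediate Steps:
$\left(3 \left(-26\right) - 17\right) 9 = \left(-78 - 17\right) 9 = \left(-95\right) 9 = -855$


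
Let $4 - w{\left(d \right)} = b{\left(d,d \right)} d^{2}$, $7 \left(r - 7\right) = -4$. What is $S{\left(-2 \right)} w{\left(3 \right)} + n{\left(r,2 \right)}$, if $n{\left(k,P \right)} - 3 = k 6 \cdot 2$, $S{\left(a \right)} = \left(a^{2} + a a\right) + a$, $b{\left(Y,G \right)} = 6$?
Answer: $- \frac{1539}{7} \approx -219.86$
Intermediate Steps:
$r = \frac{45}{7}$ ($r = 7 + \frac{1}{7} \left(-4\right) = 7 - \frac{4}{7} = \frac{45}{7} \approx 6.4286$)
$S{\left(a \right)} = a + 2 a^{2}$ ($S{\left(a \right)} = \left(a^{2} + a^{2}\right) + a = 2 a^{2} + a = a + 2 a^{2}$)
$n{\left(k,P \right)} = 3 + 12 k$ ($n{\left(k,P \right)} = 3 + k 6 \cdot 2 = 3 + 6 k 2 = 3 + 12 k$)
$w{\left(d \right)} = 4 - 6 d^{2}$
$S{\left(-2 \right)} w{\left(3 \right)} + n{\left(r,2 \right)} = - 2 \left(1 + 2 \left(-2\right)\right) \left(4 - 6 \cdot 3^{2}\right) + \left(3 + 12 \cdot \frac{45}{7}\right) = - 2 \left(1 - 4\right) \left(4 - 54\right) + \left(3 + \frac{540}{7}\right) = \left(-2\right) \left(-3\right) \left(4 - 54\right) + \frac{561}{7} = 6 \left(-50\right) + \frac{561}{7} = -300 + \frac{561}{7} = - \frac{1539}{7}$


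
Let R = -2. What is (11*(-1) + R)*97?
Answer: -1261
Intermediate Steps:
(11*(-1) + R)*97 = (11*(-1) - 2)*97 = (-11 - 2)*97 = -13*97 = -1261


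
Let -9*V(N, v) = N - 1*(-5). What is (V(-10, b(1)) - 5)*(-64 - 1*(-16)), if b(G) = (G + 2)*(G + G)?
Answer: 640/3 ≈ 213.33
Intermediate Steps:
b(G) = 2*G*(2 + G) (b(G) = (2 + G)*(2*G) = 2*G*(2 + G))
V(N, v) = -5/9 - N/9 (V(N, v) = -(N - 1*(-5))/9 = -(N + 5)/9 = -(5 + N)/9 = -5/9 - N/9)
(V(-10, b(1)) - 5)*(-64 - 1*(-16)) = ((-5/9 - 1/9*(-10)) - 5)*(-64 - 1*(-16)) = ((-5/9 + 10/9) - 5)*(-64 + 16) = (5/9 - 5)*(-48) = -40/9*(-48) = 640/3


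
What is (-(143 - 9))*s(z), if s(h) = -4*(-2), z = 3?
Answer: -1072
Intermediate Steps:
s(h) = 8
(-(143 - 9))*s(z) = -(143 - 9)*8 = -1*134*8 = -134*8 = -1072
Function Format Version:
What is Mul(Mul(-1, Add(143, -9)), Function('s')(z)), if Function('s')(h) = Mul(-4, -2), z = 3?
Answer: -1072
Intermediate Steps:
Function('s')(h) = 8
Mul(Mul(-1, Add(143, -9)), Function('s')(z)) = Mul(Mul(-1, Add(143, -9)), 8) = Mul(Mul(-1, 134), 8) = Mul(-134, 8) = -1072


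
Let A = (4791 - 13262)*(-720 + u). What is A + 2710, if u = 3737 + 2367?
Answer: -45605154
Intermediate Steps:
u = 6104
A = -45607864 (A = (4791 - 13262)*(-720 + 6104) = -8471*5384 = -45607864)
A + 2710 = -45607864 + 2710 = -45605154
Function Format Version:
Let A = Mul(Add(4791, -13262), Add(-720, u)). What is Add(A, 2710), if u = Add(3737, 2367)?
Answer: -45605154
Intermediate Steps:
u = 6104
A = -45607864 (A = Mul(Add(4791, -13262), Add(-720, 6104)) = Mul(-8471, 5384) = -45607864)
Add(A, 2710) = Add(-45607864, 2710) = -45605154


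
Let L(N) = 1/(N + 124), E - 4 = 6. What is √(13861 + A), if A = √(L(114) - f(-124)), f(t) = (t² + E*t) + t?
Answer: √(785142484 + 238*I*√793695490)/238 ≈ 117.73 + 0.50271*I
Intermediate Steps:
E = 10 (E = 4 + 6 = 10)
L(N) = 1/(124 + N)
f(t) = t² + 11*t (f(t) = (t² + 10*t) + t = t² + 11*t)
A = I*√793695490/238 (A = √(1/(124 + 114) - (-124)*(11 - 124)) = √(1/238 - (-124)*(-113)) = √(1/238 - 1*14012) = √(1/238 - 14012) = √(-3334855/238) = I*√793695490/238 ≈ 118.37*I)
√(13861 + A) = √(13861 + I*√793695490/238)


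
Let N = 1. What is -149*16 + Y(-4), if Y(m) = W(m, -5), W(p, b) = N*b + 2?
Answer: -2387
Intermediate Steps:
W(p, b) = 2 + b (W(p, b) = 1*b + 2 = b + 2 = 2 + b)
Y(m) = -3 (Y(m) = 2 - 5 = -3)
-149*16 + Y(-4) = -149*16 - 3 = -2384 - 3 = -2387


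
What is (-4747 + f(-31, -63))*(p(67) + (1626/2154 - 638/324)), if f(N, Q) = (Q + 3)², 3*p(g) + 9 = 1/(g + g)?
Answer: 9412017043/1948293 ≈ 4830.9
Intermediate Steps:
p(g) = -3 + 1/(6*g) (p(g) = -3 + 1/(3*(g + g)) = -3 + 1/(3*((2*g))) = -3 + (1/(2*g))/3 = -3 + 1/(6*g))
f(N, Q) = (3 + Q)²
(-4747 + f(-31, -63))*(p(67) + (1626/2154 - 638/324)) = (-4747 + (3 - 63)²)*((-3 + (⅙)/67) + (1626/2154 - 638/324)) = (-4747 + (-60)²)*((-3 + (⅙)*(1/67)) + (1626*(1/2154) - 638*1/324)) = (-4747 + 3600)*((-3 + 1/402) + (271/359 - 319/162)) = -1147*(-1205/402 - 70619/58158) = -1147*(-8205769/1948293) = 9412017043/1948293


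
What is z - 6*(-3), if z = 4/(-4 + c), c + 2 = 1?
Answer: 86/5 ≈ 17.200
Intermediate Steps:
c = -1 (c = -2 + 1 = -1)
z = -⅘ (z = 4/(-4 - 1) = 4/(-5) = 4*(-⅕) = -⅘ ≈ -0.80000)
z - 6*(-3) = -⅘ - 6*(-3) = -⅘ + 18 = 86/5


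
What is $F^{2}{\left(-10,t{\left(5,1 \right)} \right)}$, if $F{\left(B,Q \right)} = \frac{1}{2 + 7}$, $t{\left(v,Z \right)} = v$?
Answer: $\frac{1}{81} \approx 0.012346$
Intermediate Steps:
$F{\left(B,Q \right)} = \frac{1}{9}$
$F^{2}{\left(-10,t{\left(5,1 \right)} \right)} = \left(\frac{1}{9}\right)^{2} = \frac{1}{81}$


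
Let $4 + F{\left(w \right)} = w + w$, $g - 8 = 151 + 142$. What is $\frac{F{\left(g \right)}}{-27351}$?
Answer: $- \frac{598}{27351} \approx -0.021864$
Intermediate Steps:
$g = 301$ ($g = 8 + \left(151 + 142\right) = 8 + 293 = 301$)
$F{\left(w \right)} = -4 + 2 w$ ($F{\left(w \right)} = -4 + \left(w + w\right) = -4 + 2 w$)
$\frac{F{\left(g \right)}}{-27351} = \frac{-4 + 2 \cdot 301}{-27351} = \left(-4 + 602\right) \left(- \frac{1}{27351}\right) = 598 \left(- \frac{1}{27351}\right) = - \frac{598}{27351}$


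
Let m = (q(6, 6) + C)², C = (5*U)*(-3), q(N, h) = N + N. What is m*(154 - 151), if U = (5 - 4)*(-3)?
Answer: 9747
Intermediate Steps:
q(N, h) = 2*N
U = -3 (U = 1*(-3) = -3)
C = 45 (C = (5*(-3))*(-3) = -15*(-3) = 45)
m = 3249 (m = (2*6 + 45)² = (12 + 45)² = 57² = 3249)
m*(154 - 151) = 3249*(154 - 151) = 3249*3 = 9747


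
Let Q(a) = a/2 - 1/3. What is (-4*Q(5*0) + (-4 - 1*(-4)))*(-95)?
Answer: -380/3 ≈ -126.67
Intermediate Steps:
Q(a) = -⅓ + a/2 (Q(a) = a*(½) - 1*⅓ = a/2 - ⅓ = -⅓ + a/2)
(-4*Q(5*0) + (-4 - 1*(-4)))*(-95) = (-4*(-⅓ + (5*0)/2) + (-4 - 1*(-4)))*(-95) = (-4*(-⅓ + (½)*0) + (-4 + 4))*(-95) = (-4*(-⅓ + 0) + 0)*(-95) = (-4*(-⅓) + 0)*(-95) = (4/3 + 0)*(-95) = (4/3)*(-95) = -380/3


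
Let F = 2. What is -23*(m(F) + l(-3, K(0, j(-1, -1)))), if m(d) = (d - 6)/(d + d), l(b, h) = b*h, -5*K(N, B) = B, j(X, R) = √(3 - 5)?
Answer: 23 - 69*I*√2/5 ≈ 23.0 - 19.516*I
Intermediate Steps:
j(X, R) = I*√2 (j(X, R) = √(-2) = I*√2)
K(N, B) = -B/5
m(d) = (-6 + d)/(2*d) (m(d) = (-6 + d)/((2*d)) = (-6 + d)*(1/(2*d)) = (-6 + d)/(2*d))
-23*(m(F) + l(-3, K(0, j(-1, -1)))) = -23*((½)*(-6 + 2)/2 - (-3)*I*√2/5) = -23*((½)*(½)*(-4) - (-3)*I*√2/5) = -23*(-1 + 3*I*√2/5) = 23 - 69*I*√2/5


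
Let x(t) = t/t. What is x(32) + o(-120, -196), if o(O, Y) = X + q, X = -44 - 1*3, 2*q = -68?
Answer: -80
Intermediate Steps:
q = -34 (q = (1/2)*(-68) = -34)
X = -47 (X = -44 - 3 = -47)
o(O, Y) = -81 (o(O, Y) = -47 - 34 = -81)
x(t) = 1
x(32) + o(-120, -196) = 1 - 81 = -80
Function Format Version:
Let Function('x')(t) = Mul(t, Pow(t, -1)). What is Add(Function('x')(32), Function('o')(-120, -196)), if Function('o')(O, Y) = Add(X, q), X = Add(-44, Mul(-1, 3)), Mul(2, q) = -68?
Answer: -80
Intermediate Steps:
q = -34 (q = Mul(Rational(1, 2), -68) = -34)
X = -47 (X = Add(-44, -3) = -47)
Function('o')(O, Y) = -81 (Function('o')(O, Y) = Add(-47, -34) = -81)
Function('x')(t) = 1
Add(Function('x')(32), Function('o')(-120, -196)) = Add(1, -81) = -80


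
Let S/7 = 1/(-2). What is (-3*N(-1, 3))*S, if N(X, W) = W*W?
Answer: 189/2 ≈ 94.500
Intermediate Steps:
N(X, W) = W²
S = -7/2 (S = 7/(-2) = 7*(-½) = -7/2 ≈ -3.5000)
(-3*N(-1, 3))*S = -3*3²*(-7/2) = -3*9*(-7/2) = -27*(-7/2) = 189/2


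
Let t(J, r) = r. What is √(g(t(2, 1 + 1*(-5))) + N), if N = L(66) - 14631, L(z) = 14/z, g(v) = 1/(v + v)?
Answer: 43*I*√137874/132 ≈ 120.96*I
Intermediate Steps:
g(v) = 1/(2*v)
N = -482816/33 (N = 14/66 - 14631 = 14*(1/66) - 14631 = 7/33 - 14631 = -482816/33 ≈ -14631.)
√(g(t(2, 1 + 1*(-5))) + N) = √(1/(2*(1 + 1*(-5))) - 482816/33) = √(1/(2*(1 - 5)) - 482816/33) = √((½)/(-4) - 482816/33) = √((½)*(-¼) - 482816/33) = √(-⅛ - 482816/33) = √(-3862561/264) = 43*I*√137874/132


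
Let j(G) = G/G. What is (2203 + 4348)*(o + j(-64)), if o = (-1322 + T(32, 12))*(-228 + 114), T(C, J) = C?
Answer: 963396611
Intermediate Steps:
o = 147060 (o = (-1322 + 32)*(-228 + 114) = -1290*(-114) = 147060)
j(G) = 1
(2203 + 4348)*(o + j(-64)) = (2203 + 4348)*(147060 + 1) = 6551*147061 = 963396611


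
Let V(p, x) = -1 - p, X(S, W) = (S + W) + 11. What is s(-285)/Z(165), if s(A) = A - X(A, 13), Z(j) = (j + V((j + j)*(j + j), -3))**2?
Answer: -3/1477939712 ≈ -2.0299e-9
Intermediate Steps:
X(S, W) = 11 + S + W
Z(j) = (-1 + j - 4*j**2)**2 (Z(j) = (j + (-1 - (j + j)*(j + j)))**2 = (j + (-1 - 2*j*2*j))**2 = (j + (-1 - 4*j**2))**2 = (-1 + j - 4*j**2)**2)
s(A) = -24 (s(A) = A - (11 + A + 13) = A - (24 + A) = A + (-24 - A) = -24)
s(-285)/Z(165) = -24/(1 - 1*165 + 4*165**2)**2 = -24/(1 - 165 + 4*27225)**2 = -24/(1 - 165 + 108900)**2 = -24/(108736**2) = -24/11823517696 = -24*1/11823517696 = -3/1477939712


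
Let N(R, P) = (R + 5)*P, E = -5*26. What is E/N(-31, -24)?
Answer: -5/24 ≈ -0.20833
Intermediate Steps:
E = -130
N(R, P) = P*(5 + R) (N(R, P) = (5 + R)*P = P*(5 + R))
E/N(-31, -24) = -130*(-1/(24*(5 - 31))) = -130/((-24*(-26))) = -130/624 = -130*1/624 = -5/24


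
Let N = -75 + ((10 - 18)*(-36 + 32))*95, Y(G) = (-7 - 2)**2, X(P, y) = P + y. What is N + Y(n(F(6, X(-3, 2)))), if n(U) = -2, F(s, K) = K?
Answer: 3046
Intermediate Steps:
Y(G) = 81 (Y(G) = (-9)**2 = 81)
N = 2965 (N = -75 - 8*(-4)*95 = -75 + 32*95 = -75 + 3040 = 2965)
N + Y(n(F(6, X(-3, 2)))) = 2965 + 81 = 3046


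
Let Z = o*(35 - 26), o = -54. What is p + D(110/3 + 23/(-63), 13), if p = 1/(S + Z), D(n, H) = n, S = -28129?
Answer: 65442442/1802745 ≈ 36.302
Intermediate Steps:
Z = -486 (Z = -54*(35 - 26) = -54*9 = -486)
p = -1/28615 (p = 1/(-28129 - 486) = 1/(-28615) = -1/28615 ≈ -3.4947e-5)
p + D(110/3 + 23/(-63), 13) = -1/28615 + (110/3 + 23/(-63)) = -1/28615 + (110*(1/3) + 23*(-1/63)) = -1/28615 + (110/3 - 23/63) = -1/28615 + 2287/63 = 65442442/1802745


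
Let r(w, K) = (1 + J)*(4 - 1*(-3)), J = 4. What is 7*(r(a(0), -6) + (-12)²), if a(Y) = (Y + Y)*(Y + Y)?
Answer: 1253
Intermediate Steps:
a(Y) = 4*Y² (a(Y) = (2*Y)*(2*Y) = 4*Y²)
r(w, K) = 35 (r(w, K) = (1 + 4)*(4 - 1*(-3)) = 5*(4 + 3) = 5*7 = 35)
7*(r(a(0), -6) + (-12)²) = 7*(35 + (-12)²) = 7*(35 + 144) = 7*179 = 1253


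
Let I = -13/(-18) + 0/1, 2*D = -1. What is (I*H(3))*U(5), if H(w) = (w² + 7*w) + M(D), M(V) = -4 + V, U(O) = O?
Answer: 1105/12 ≈ 92.083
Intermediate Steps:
D = -½ (D = (½)*(-1) = -½ ≈ -0.50000)
H(w) = -9/2 + w² + 7*w (H(w) = (w² + 7*w) + (-4 - ½) = (w² + 7*w) - 9/2 = -9/2 + w² + 7*w)
I = 13/18 (I = -13*(-1/18) + 0*1 = 13/18 + 0 = 13/18 ≈ 0.72222)
(I*H(3))*U(5) = (13*(-9/2 + 3² + 7*3)/18)*5 = (13*(-9/2 + 9 + 21)/18)*5 = ((13/18)*(51/2))*5 = (221/12)*5 = 1105/12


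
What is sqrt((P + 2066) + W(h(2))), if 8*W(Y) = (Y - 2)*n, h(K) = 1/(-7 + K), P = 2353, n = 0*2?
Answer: 3*sqrt(491) ≈ 66.476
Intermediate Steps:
n = 0
W(Y) = 0 (W(Y) = ((Y - 2)*0)/8 = ((-2 + Y)*0)/8 = (1/8)*0 = 0)
sqrt((P + 2066) + W(h(2))) = sqrt((2353 + 2066) + 0) = sqrt(4419 + 0) = sqrt(4419) = 3*sqrt(491)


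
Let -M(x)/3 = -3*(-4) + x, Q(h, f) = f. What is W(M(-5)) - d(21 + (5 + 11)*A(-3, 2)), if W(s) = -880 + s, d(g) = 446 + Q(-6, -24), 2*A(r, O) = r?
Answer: -1323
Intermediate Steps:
A(r, O) = r/2
M(x) = -36 - 3*x (M(x) = -3*(-3*(-4) + x) = -3*(12 + x) = -36 - 3*x)
d(g) = 422 (d(g) = 446 - 24 = 422)
W(M(-5)) - d(21 + (5 + 11)*A(-3, 2)) = (-880 + (-36 - 3*(-5))) - 1*422 = (-880 + (-36 + 15)) - 422 = (-880 - 21) - 422 = -901 - 422 = -1323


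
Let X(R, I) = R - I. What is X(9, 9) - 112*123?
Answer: -13776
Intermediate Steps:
X(9, 9) - 112*123 = (9 - 1*9) - 112*123 = (9 - 9) - 13776 = 0 - 13776 = -13776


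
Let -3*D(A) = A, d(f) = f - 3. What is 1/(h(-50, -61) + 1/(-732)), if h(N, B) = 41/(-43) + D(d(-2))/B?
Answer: -10492/10305 ≈ -1.0181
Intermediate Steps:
d(f) = -3 + f
D(A) = -A/3
h(N, B) = -41/43 + 5/(3*B) (h(N, B) = 41/(-43) + (-(-3 - 2)/3)/B = 41*(-1/43) + (-⅓*(-5))/B = -41/43 + 5/(3*B))
1/(h(-50, -61) + 1/(-732)) = 1/((1/129)*(215 - 123*(-61))/(-61) + 1/(-732)) = 1/((1/129)*(-1/61)*(215 + 7503) - 1/732) = 1/((1/129)*(-1/61)*7718 - 1/732) = 1/(-7718/7869 - 1/732) = 1/(-10305/10492) = -10492/10305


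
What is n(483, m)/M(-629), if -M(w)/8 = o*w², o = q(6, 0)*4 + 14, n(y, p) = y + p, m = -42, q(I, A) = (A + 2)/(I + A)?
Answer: -1323/145595888 ≈ -9.0868e-6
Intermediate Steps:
q(I, A) = (2 + A)/(A + I)
n(y, p) = p + y
o = 46/3 (o = ((2 + 0)/(0 + 6))*4 + 14 = (2/6)*4 + 14 = ((⅙)*2)*4 + 14 = (⅓)*4 + 14 = 4/3 + 14 = 46/3 ≈ 15.333)
M(w) = -368*w²/3
n(483, m)/M(-629) = (-42 + 483)/((-368/3*(-629)²)) = 441/((-368/3*395641)) = 441/(-145595888/3) = 441*(-3/145595888) = -1323/145595888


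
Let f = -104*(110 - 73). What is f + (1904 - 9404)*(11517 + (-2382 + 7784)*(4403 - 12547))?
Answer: 329867778652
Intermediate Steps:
f = -3848 (f = -104*37 = -3848)
f + (1904 - 9404)*(11517 + (-2382 + 7784)*(4403 - 12547)) = -3848 + (1904 - 9404)*(11517 + (-2382 + 7784)*(4403 - 12547)) = -3848 - 7500*(11517 + 5402*(-8144)) = -3848 - 7500*(11517 - 43993888) = -3848 - 7500*(-43982371) = -3848 + 329867782500 = 329867778652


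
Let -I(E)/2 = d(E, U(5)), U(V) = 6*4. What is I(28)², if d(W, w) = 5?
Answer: 100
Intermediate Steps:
U(V) = 24
I(E) = -10 (I(E) = -2*5 = -10)
I(28)² = (-10)² = 100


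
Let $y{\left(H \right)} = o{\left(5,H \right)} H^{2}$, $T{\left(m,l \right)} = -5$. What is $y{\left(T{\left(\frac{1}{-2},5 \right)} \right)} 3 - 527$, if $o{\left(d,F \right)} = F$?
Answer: $-902$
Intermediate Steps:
$y{\left(H \right)} = H^{3}$ ($y{\left(H \right)} = H H^{2} = H^{3}$)
$y{\left(T{\left(\frac{1}{-2},5 \right)} \right)} 3 - 527 = \left(-5\right)^{3} \cdot 3 - 527 = \left(-125\right) 3 - 527 = -375 - 527 = -902$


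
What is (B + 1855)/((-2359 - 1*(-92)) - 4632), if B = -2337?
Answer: 482/6899 ≈ 0.069865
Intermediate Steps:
(B + 1855)/((-2359 - 1*(-92)) - 4632) = (-2337 + 1855)/((-2359 - 1*(-92)) - 4632) = -482/((-2359 + 92) - 4632) = -482/(-2267 - 4632) = -482/(-6899) = -482*(-1/6899) = 482/6899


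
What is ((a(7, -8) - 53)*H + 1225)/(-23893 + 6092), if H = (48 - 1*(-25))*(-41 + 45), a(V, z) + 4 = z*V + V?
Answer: 29727/17801 ≈ 1.6700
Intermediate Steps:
a(V, z) = -4 + V + V*z (a(V, z) = -4 + (z*V + V) = -4 + (V*z + V) = -4 + (V + V*z) = -4 + V + V*z)
H = 292 (H = (48 + 25)*4 = 73*4 = 292)
((a(7, -8) - 53)*H + 1225)/(-23893 + 6092) = (((-4 + 7 + 7*(-8)) - 53)*292 + 1225)/(-23893 + 6092) = (((-4 + 7 - 56) - 53)*292 + 1225)/(-17801) = ((-53 - 53)*292 + 1225)*(-1/17801) = (-106*292 + 1225)*(-1/17801) = (-30952 + 1225)*(-1/17801) = -29727*(-1/17801) = 29727/17801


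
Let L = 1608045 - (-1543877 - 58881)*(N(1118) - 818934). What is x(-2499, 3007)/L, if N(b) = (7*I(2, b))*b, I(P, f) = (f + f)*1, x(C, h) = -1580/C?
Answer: 1580/66808286625648939 ≈ 2.3650e-14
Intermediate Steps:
I(P, f) = 2*f (I(P, f) = (2*f)*1 = 2*f)
N(b) = 14*b**2 (N(b) = (7*(2*b))*b = (14*b)*b = 14*b**2)
L = 26734008253561 (L = 1608045 - (-1543877 - 58881)*(14*1118**2 - 818934) = 1608045 - (-1602758)*(14*1249924 - 818934) = 1608045 - (-1602758)*(17498936 - 818934) = 1608045 - (-1602758)*16680002 = 1608045 - 1*(-26734006645516) = 1608045 + 26734006645516 = 26734008253561)
x(-2499, 3007)/L = -1580/(-2499)/26734008253561 = -1580*(-1/2499)*(1/26734008253561) = (1580/2499)*(1/26734008253561) = 1580/66808286625648939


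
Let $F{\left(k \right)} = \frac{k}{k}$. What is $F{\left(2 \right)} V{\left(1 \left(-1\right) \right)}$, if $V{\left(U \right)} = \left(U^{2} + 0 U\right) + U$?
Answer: $0$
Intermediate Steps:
$V{\left(U \right)} = U + U^{2}$ ($V{\left(U \right)} = \left(U^{2} + 0\right) + U = U^{2} + U = U + U^{2}$)
$F{\left(k \right)} = 1$
$F{\left(2 \right)} V{\left(1 \left(-1\right) \right)} = 1 \cdot 1 \left(-1\right) \left(1 + 1 \left(-1\right)\right) = 1 \left(- (1 - 1)\right) = 1 \left(\left(-1\right) 0\right) = 1 \cdot 0 = 0$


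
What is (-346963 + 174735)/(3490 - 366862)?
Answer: 43057/90843 ≈ 0.47397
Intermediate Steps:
(-346963 + 174735)/(3490 - 366862) = -172228/(-363372) = -172228*(-1/363372) = 43057/90843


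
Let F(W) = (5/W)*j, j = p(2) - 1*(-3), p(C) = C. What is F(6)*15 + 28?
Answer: 181/2 ≈ 90.500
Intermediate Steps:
j = 5 (j = 2 - 1*(-3) = 2 + 3 = 5)
F(W) = 25/W (F(W) = (5/W)*5 = 25/W)
F(6)*15 + 28 = (25/6)*15 + 28 = 125/2 + 28 = 181/2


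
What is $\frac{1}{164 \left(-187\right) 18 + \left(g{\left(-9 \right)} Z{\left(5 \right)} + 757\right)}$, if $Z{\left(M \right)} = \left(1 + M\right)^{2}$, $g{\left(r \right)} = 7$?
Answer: $- \frac{1}{551015} \approx -1.8148 \cdot 10^{-6}$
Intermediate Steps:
$\frac{1}{164 \left(-187\right) 18 + \left(g{\left(-9 \right)} Z{\left(5 \right)} + 757\right)} = \frac{1}{164 \left(-187\right) 18 + \left(7 \left(1 + 5\right)^{2} + 757\right)} = \frac{1}{\left(-30668\right) 18 + \left(7 \cdot 6^{2} + 757\right)} = \frac{1}{-552024 + \left(7 \cdot 36 + 757\right)} = \frac{1}{-552024 + \left(252 + 757\right)} = \frac{1}{-552024 + 1009} = \frac{1}{-551015} = - \frac{1}{551015}$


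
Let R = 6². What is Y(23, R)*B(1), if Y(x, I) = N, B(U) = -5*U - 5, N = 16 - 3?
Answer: -130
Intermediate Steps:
N = 13
B(U) = -5 - 5*U
R = 36
Y(x, I) = 13
Y(23, R)*B(1) = 13*(-5 - 5*1) = 13*(-5 - 5) = 13*(-10) = -130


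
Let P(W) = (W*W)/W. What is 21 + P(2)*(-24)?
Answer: -27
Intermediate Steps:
P(W) = W (P(W) = W²/W = W)
21 + P(2)*(-24) = 21 + 2*(-24) = 21 - 48 = -27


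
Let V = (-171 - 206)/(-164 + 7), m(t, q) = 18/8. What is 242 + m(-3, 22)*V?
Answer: 155369/628 ≈ 247.40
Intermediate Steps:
m(t, q) = 9/4 (m(t, q) = 18*(⅛) = 9/4)
V = 377/157 (V = -377/(-157) = -377*(-1/157) = 377/157 ≈ 2.4013)
242 + m(-3, 22)*V = 242 + (9/4)*(377/157) = 242 + 3393/628 = 155369/628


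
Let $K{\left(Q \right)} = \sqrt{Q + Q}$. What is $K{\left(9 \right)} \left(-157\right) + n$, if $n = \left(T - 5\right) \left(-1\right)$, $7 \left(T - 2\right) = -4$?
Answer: $\frac{25}{7} - 471 \sqrt{2} \approx -662.52$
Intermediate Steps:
$T = \frac{10}{7}$ ($T = 2 + \frac{1}{7} \left(-4\right) = 2 - \frac{4}{7} = \frac{10}{7} \approx 1.4286$)
$K{\left(Q \right)} = \sqrt{2} \sqrt{Q}$ ($K{\left(Q \right)} = \sqrt{2 Q} = \sqrt{2} \sqrt{Q}$)
$n = \frac{25}{7}$ ($n = \left(\frac{10}{7} - 5\right) \left(-1\right) = \left(- \frac{25}{7}\right) \left(-1\right) = \frac{25}{7} \approx 3.5714$)
$K{\left(9 \right)} \left(-157\right) + n = \sqrt{2} \sqrt{9} \left(-157\right) + \frac{25}{7} = \sqrt{2} \cdot 3 \left(-157\right) + \frac{25}{7} = 3 \sqrt{2} \left(-157\right) + \frac{25}{7} = - 471 \sqrt{2} + \frac{25}{7} = \frac{25}{7} - 471 \sqrt{2}$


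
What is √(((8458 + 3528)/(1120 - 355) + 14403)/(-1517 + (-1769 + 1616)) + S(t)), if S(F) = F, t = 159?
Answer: √1090744759582/85170 ≈ 12.262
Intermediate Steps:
√(((8458 + 3528)/(1120 - 355) + 14403)/(-1517 + (-1769 + 1616)) + S(t)) = √(((8458 + 3528)/(1120 - 355) + 14403)/(-1517 + (-1769 + 1616)) + 159) = √((11986/765 + 14403)/(-1517 - 153) + 159) = √((11986*(1/765) + 14403)/(-1670) + 159) = √((11986/765 + 14403)*(-1/1670) + 159) = √((11030281/765)*(-1/1670) + 159) = √(-11030281/1277550 + 159) = √(192100169/1277550) = √1090744759582/85170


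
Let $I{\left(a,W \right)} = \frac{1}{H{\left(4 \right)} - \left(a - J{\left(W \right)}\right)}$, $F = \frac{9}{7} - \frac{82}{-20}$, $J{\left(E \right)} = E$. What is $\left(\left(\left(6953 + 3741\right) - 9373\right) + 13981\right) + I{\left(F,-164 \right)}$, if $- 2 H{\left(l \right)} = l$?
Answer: $\frac{183578024}{11997} \approx 15302.0$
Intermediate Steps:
$H{\left(l \right)} = - \frac{l}{2}$
$F = \frac{377}{70}$ ($F = 9 \cdot \frac{1}{7} - - \frac{41}{10} = \frac{9}{7} + \frac{41}{10} = \frac{377}{70} \approx 5.3857$)
$I{\left(a,W \right)} = \frac{1}{-2 + W - a}$ ($I{\left(a,W \right)} = \frac{1}{\left(- \frac{1}{2}\right) 4 + \left(W - a\right)} = \frac{1}{-2 + \left(W - a\right)} = \frac{1}{-2 + W - a}$)
$\left(\left(\left(6953 + 3741\right) - 9373\right) + 13981\right) + I{\left(F,-164 \right)} = \left(\left(\left(6953 + 3741\right) - 9373\right) + 13981\right) - \frac{1}{2 + \frac{377}{70} - -164} = \left(\left(10694 - 9373\right) + 13981\right) - \frac{1}{2 + \frac{377}{70} + 164} = \left(1321 + 13981\right) - \frac{1}{\frac{11997}{70}} = 15302 - \frac{70}{11997} = \frac{183578024}{11997}$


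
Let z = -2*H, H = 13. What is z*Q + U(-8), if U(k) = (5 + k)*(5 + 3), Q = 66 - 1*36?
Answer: -804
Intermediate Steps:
z = -26 (z = -2*13 = -26)
Q = 30 (Q = 66 - 36 = 30)
U(k) = 40 + 8*k (U(k) = (5 + k)*8 = 40 + 8*k)
z*Q + U(-8) = -26*30 + (40 + 8*(-8)) = -780 + (40 - 64) = -780 - 24 = -804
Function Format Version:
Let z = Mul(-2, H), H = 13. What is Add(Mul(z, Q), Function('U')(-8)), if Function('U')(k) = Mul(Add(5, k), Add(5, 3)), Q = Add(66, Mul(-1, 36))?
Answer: -804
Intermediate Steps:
z = -26 (z = Mul(-2, 13) = -26)
Q = 30 (Q = Add(66, -36) = 30)
Function('U')(k) = Add(40, Mul(8, k)) (Function('U')(k) = Mul(Add(5, k), 8) = Add(40, Mul(8, k)))
Add(Mul(z, Q), Function('U')(-8)) = Add(Mul(-26, 30), Add(40, Mul(8, -8))) = Add(-780, Add(40, -64)) = Add(-780, -24) = -804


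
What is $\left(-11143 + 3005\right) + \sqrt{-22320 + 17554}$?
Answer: $-8138 + i \sqrt{4766} \approx -8138.0 + 69.036 i$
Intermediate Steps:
$\left(-11143 + 3005\right) + \sqrt{-22320 + 17554} = -8138 + \sqrt{-4766} = -8138 + i \sqrt{4766}$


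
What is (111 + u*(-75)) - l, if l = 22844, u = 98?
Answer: -30083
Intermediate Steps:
(111 + u*(-75)) - l = (111 + 98*(-75)) - 1*22844 = (111 - 7350) - 22844 = -7239 - 22844 = -30083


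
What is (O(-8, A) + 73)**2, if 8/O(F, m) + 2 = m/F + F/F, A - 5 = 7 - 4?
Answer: 4761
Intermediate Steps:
A = 8 (A = 5 + (7 - 4) = 5 + 3 = 8)
O(F, m) = 8/(-1 + m/F) (O(F, m) = 8/(-2 + (m/F + F/F)) = 8/(-2 + (m/F + 1)) = 8/(-2 + (1 + m/F)) = 8/(-1 + m/F))
(O(-8, A) + 73)**2 = (8*(-8)/(8 - 1*(-8)) + 73)**2 = (8*(-8)/(8 + 8) + 73)**2 = (8*(-8)/16 + 73)**2 = (8*(-8)*(1/16) + 73)**2 = (-4 + 73)**2 = 69**2 = 4761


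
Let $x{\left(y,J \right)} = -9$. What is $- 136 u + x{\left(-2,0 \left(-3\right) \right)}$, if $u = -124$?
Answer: $16855$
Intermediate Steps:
$- 136 u + x{\left(-2,0 \left(-3\right) \right)} = \left(-136\right) \left(-124\right) - 9 = 16864 - 9 = 16855$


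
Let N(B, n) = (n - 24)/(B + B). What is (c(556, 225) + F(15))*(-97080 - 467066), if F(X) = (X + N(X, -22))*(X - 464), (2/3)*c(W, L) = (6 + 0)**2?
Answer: 50709955648/15 ≈ 3.3807e+9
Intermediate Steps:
N(B, n) = (-24 + n)/(2*B) (N(B, n) = (-24 + n)/((2*B)) = (-24 + n)*(1/(2*B)) = (-24 + n)/(2*B))
c(W, L) = 54 (c(W, L) = 3*(6 + 0)**2/2 = (3/2)*6**2 = (3/2)*36 = 54)
F(X) = (-464 + X)*(X - 23/X) (F(X) = (X + (-24 - 22)/(2*X))*(X - 464) = (X + (1/2)*(-46)/X)*(-464 + X) = (X - 23/X)*(-464 + X) = (-464 + X)*(X - 23/X))
(c(556, 225) + F(15))*(-97080 - 467066) = (54 + (-23 + 15**2 - 464*15 + 10672/15))*(-97080 - 467066) = (54 + (-23 + 225 - 6960 + 10672*(1/15)))*(-564146) = (54 + (-23 + 225 - 6960 + 10672/15))*(-564146) = (54 - 90698/15)*(-564146) = -89888/15*(-564146) = 50709955648/15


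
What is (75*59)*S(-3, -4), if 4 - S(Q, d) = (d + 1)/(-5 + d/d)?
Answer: 57525/4 ≈ 14381.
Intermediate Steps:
S(Q, d) = 17/4 + d/4 (S(Q, d) = 4 - (d + 1)/(-5 + d/d) = 4 - (1 + d)/(-5 + 1) = 4 - (1 + d)/(-4) = 4 - (1 + d)*(-1)/4 = 4 - (-1/4 - d/4) = 4 + (1/4 + d/4) = 17/4 + d/4)
(75*59)*S(-3, -4) = (75*59)*(17/4 + (1/4)*(-4)) = 4425*(17/4 - 1) = 4425*(13/4) = 57525/4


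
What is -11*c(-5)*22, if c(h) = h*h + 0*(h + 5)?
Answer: -6050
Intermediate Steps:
c(h) = h² (c(h) = h² + 0*(5 + h) = h² + 0 = h²)
-11*c(-5)*22 = -11*(-5)²*22 = -11*25*22 = -275*22 = -6050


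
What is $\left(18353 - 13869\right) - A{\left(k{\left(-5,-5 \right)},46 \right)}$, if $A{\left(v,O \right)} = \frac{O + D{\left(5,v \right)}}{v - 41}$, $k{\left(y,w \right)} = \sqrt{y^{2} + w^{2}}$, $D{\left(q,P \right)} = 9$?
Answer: $\frac{7315659}{1631} + \frac{275 \sqrt{2}}{1631} \approx 4485.6$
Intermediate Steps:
$k{\left(y,w \right)} = \sqrt{w^{2} + y^{2}}$
$A{\left(v,O \right)} = \frac{9 + O}{-41 + v}$ ($A{\left(v,O \right)} = \frac{O + 9}{v - 41} = \frac{9 + O}{-41 + v}$)
$\left(18353 - 13869\right) - A{\left(k{\left(-5,-5 \right)},46 \right)} = \left(18353 - 13869\right) - \frac{9 + 46}{-41 + \sqrt{\left(-5\right)^{2} + \left(-5\right)^{2}}} = \left(18353 - 13869\right) - \frac{1}{-41 + \sqrt{25 + 25}} \cdot 55 = 4484 - \frac{1}{-41 + \sqrt{50}} \cdot 55 = 4484 - \frac{1}{-41 + 5 \sqrt{2}} \cdot 55 = 4484 - \frac{55}{-41 + 5 \sqrt{2}}$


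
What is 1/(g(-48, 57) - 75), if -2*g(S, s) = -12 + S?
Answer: -1/45 ≈ -0.022222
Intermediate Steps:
g(S, s) = 6 - S/2 (g(S, s) = -(-12 + S)/2 = 6 - S/2)
1/(g(-48, 57) - 75) = 1/((6 - 1/2*(-48)) - 75) = 1/((6 + 24) - 75) = 1/(30 - 75) = 1/(-45) = -1/45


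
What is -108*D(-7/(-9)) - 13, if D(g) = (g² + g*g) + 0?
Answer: -431/3 ≈ -143.67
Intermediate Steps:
D(g) = 2*g² (D(g) = (g² + g²) + 0 = 2*g² + 0 = 2*g²)
-108*D(-7/(-9)) - 13 = -216*(-7/(-9))² - 13 = -216*(-7*(-⅑))² - 13 = -216*(7/9)² - 13 = -216*49/81 - 13 = -108*98/81 - 13 = -392/3 - 13 = -431/3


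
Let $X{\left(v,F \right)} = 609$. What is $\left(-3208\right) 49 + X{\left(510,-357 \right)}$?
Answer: $-156583$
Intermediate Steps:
$\left(-3208\right) 49 + X{\left(510,-357 \right)} = \left(-3208\right) 49 + 609 = -157192 + 609 = -156583$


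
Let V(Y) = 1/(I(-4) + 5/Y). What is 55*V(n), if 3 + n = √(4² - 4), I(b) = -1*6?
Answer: 165/97 + 550*√3/97 ≈ 11.522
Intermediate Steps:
I(b) = -6
n = -3 + 2*√3 (n = -3 + √(4² - 4) = -3 + √(16 - 4) = -3 + √12 = -3 + 2*√3 ≈ 0.46410)
V(Y) = 1/(-6 + 5/Y)
55*V(n) = 55*((-3 + 2*√3)/(5 - 6*(-3 + 2*√3))) = 55*((-3 + 2*√3)/(5 + (18 - 12*√3))) = 55*((-3 + 2*√3)/(23 - 12*√3)) = 55*(-3 + 2*√3)/(23 - 12*√3)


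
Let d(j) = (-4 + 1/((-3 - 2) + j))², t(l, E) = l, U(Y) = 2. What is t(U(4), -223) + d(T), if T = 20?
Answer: 3931/225 ≈ 17.471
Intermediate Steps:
d(j) = (-4 + 1/(-5 + j))²
t(U(4), -223) + d(T) = 2 + (-21 + 4*20)²/(-5 + 20)² = 2 + (-21 + 80)²/15² = 2 + 59²*(1/225) = 2 + 3481*(1/225) = 2 + 3481/225 = 3931/225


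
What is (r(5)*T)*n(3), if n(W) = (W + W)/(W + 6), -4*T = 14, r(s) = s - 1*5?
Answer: 0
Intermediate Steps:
r(s) = -5 + s (r(s) = s - 5 = -5 + s)
T = -7/2 (T = -¼*14 = -7/2 ≈ -3.5000)
n(W) = 2*W/(6 + W) (n(W) = (2*W)/(6 + W) = 2*W/(6 + W))
(r(5)*T)*n(3) = ((-5 + 5)*(-7/2))*(2*3/(6 + 3)) = (0*(-7/2))*(2*3/9) = 0*(2*3*(⅑)) = 0*(⅔) = 0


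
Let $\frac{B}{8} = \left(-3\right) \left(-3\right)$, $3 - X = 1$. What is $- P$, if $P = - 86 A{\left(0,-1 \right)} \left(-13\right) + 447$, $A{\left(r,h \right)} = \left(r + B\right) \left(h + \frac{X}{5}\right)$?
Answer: $\frac{239253}{5} \approx 47851.0$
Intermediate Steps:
$X = 2$ ($X = 3 - 1 = 2$)
$B = 72$ ($B = 8 \left(\left(-3\right) \left(-3\right)\right) = 8 \cdot 9 = 72$)
$A{\left(r,h \right)} = \left(72 + r\right) \left(\frac{2}{5} + h\right)$ ($A{\left(r,h \right)} = \left(r + 72\right) \left(h + \frac{2}{5}\right) = \left(72 + r\right) \left(h + 2 \cdot \frac{1}{5}\right) = \left(72 + r\right) \left(h + \frac{2}{5}\right) = \left(72 + r\right) \left(\frac{2}{5} + h\right)$)
$P = - \frac{239253}{5}$ ($P = - 86 \left(\frac{144}{5} + 72 \left(-1\right) + \frac{2}{5} \cdot 0 - 0\right) \left(-13\right) + 447 = - 86 \left(\frac{144}{5} - 72 + 0 + 0\right) \left(-13\right) + 447 = - 86 \left(\left(- \frac{216}{5}\right) \left(-13\right)\right) + 447 = \left(-86\right) \frac{2808}{5} + 447 = - \frac{241488}{5} + 447 = - \frac{239253}{5} \approx -47851.0$)
$- P = \left(-1\right) \left(- \frac{239253}{5}\right) = \frac{239253}{5}$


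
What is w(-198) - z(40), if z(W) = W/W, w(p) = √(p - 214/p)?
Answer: -1 + I*√214445/33 ≈ -1.0 + 14.033*I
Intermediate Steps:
z(W) = 1
w(-198) - z(40) = √(-198 - 214/(-198)) - 1*1 = √(-198 - 214*(-1/198)) - 1 = √(-198 + 107/99) - 1 = √(-19495/99) - 1 = I*√214445/33 - 1 = -1 + I*√214445/33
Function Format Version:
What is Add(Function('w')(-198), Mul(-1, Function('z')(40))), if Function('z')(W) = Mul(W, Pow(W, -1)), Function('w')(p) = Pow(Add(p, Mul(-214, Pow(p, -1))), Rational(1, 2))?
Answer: Add(-1, Mul(Rational(1, 33), I, Pow(214445, Rational(1, 2)))) ≈ Add(-1.0000, Mul(14.033, I))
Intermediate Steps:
Function('z')(W) = 1
Add(Function('w')(-198), Mul(-1, Function('z')(40))) = Add(Pow(Add(-198, Mul(-214, Pow(-198, -1))), Rational(1, 2)), Mul(-1, 1)) = Add(Pow(Add(-198, Mul(-214, Rational(-1, 198))), Rational(1, 2)), -1) = Add(Pow(Add(-198, Rational(107, 99)), Rational(1, 2)), -1) = Add(Pow(Rational(-19495, 99), Rational(1, 2)), -1) = Add(Mul(Rational(1, 33), I, Pow(214445, Rational(1, 2))), -1) = Add(-1, Mul(Rational(1, 33), I, Pow(214445, Rational(1, 2))))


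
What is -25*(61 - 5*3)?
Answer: -1150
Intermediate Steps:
-25*(61 - 5*3) = -25*(61 - 15) = -25*46 = -1150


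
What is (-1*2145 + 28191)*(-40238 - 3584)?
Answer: -1141387812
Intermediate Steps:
(-1*2145 + 28191)*(-40238 - 3584) = (-2145 + 28191)*(-43822) = 26046*(-43822) = -1141387812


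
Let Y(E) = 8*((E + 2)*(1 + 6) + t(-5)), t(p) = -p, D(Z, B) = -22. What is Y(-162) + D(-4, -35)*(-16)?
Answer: -8568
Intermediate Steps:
Y(E) = 152 + 56*E (Y(E) = 8*((E + 2)*(1 + 6) - 1*(-5)) = 8*((2 + E)*7 + 5) = 8*((14 + 7*E) + 5) = 8*(19 + 7*E) = 152 + 56*E)
Y(-162) + D(-4, -35)*(-16) = (152 + 56*(-162)) - 22*(-16) = (152 - 9072) + 352 = -8920 + 352 = -8568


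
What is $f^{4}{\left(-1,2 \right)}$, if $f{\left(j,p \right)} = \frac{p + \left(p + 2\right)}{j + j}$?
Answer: $81$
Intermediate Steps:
$f{\left(j,p \right)} = \frac{2 + 2 p}{2 j}$ ($f{\left(j,p \right)} = \frac{p + \left(2 + p\right)}{2 j} = \left(2 + 2 p\right) \frac{1}{2 j} = \frac{2 + 2 p}{2 j}$)
$f^{4}{\left(-1,2 \right)} = \left(\frac{1 + 2}{-1}\right)^{4} = \left(\left(-1\right) 3\right)^{4} = \left(-3\right)^{4} = 81$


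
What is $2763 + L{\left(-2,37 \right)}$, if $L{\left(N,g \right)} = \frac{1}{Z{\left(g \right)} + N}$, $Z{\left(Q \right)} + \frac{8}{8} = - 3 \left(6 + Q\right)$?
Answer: $\frac{364715}{132} \approx 2763.0$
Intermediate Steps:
$Z{\left(Q \right)} = -19 - 3 Q$ ($Z{\left(Q \right)} = -1 - 3 \left(6 + Q\right) = -1 - \left(18 + 3 Q\right) = -19 - 3 Q$)
$L{\left(N,g \right)} = \frac{1}{-19 + N - 3 g}$ ($L{\left(N,g \right)} = \frac{1}{\left(-19 - 3 g\right) + N} = \frac{1}{-19 + N - 3 g}$)
$2763 + L{\left(-2,37 \right)} = 2763 - \frac{1}{19 - -2 + 3 \cdot 37} = 2763 - \frac{1}{19 + 2 + 111} = 2763 - \frac{1}{132} = \frac{364715}{132}$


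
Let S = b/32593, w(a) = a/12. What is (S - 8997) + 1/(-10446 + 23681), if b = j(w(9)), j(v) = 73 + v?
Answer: -15524080325043/1725473420 ≈ -8997.0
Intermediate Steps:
w(a) = a/12 (w(a) = a*(1/12) = a/12)
b = 295/4 (b = 73 + (1/12)*9 = 73 + ¾ = 295/4 ≈ 73.750)
S = 295/130372 (S = (295/4)/32593 = (295/4)*(1/32593) = 295/130372 ≈ 0.0022628)
(S - 8997) + 1/(-10446 + 23681) = (295/130372 - 8997) + 1/(-10446 + 23681) = -1172956589/130372 + 1/13235 = -15524080325043/1725473420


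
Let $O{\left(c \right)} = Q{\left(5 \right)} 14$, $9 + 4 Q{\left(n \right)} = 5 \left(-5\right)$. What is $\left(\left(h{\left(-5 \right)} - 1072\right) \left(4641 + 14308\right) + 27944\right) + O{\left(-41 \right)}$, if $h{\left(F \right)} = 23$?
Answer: $-19849676$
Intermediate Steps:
$Q{\left(n \right)} = - \frac{17}{2}$ ($Q{\left(n \right)} = - \frac{9}{4} + \frac{5 \left(-5\right)}{4} = - \frac{9}{4} + \frac{1}{4} \left(-25\right) = - \frac{9}{4} - \frac{25}{4} = - \frac{17}{2}$)
$O{\left(c \right)} = -119$ ($O{\left(c \right)} = \left(- \frac{17}{2}\right) 14 = -119$)
$\left(\left(h{\left(-5 \right)} - 1072\right) \left(4641 + 14308\right) + 27944\right) + O{\left(-41 \right)} = \left(\left(23 - 1072\right) \left(4641 + 14308\right) + 27944\right) - 119 = \left(\left(-1049\right) 18949 + 27944\right) - 119 = \left(-19877501 + 27944\right) - 119 = -19849557 - 119 = -19849676$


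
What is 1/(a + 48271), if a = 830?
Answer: 1/49101 ≈ 2.0366e-5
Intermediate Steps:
1/(a + 48271) = 1/(830 + 48271) = 1/49101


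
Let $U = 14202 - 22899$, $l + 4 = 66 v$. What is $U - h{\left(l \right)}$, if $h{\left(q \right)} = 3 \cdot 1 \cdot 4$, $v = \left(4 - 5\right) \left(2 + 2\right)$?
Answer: $-8709$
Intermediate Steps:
$v = -4$ ($v = \left(-1\right) 4 = -4$)
$l = -268$ ($l = -4 + 66 \left(-4\right) = -4 - 264 = -268$)
$h{\left(q \right)} = 12$ ($h{\left(q \right)} = 3 \cdot 4 = 12$)
$U = -8697$
$U - h{\left(l \right)} = -8697 - 12 = -8709$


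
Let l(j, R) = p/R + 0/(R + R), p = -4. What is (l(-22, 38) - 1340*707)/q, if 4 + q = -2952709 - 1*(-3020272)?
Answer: -18000222/1283621 ≈ -14.023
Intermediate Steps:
l(j, R) = -4/R (l(j, R) = -4/R + 0/(R + R) = -4/R + 0/((2*R)) = -4/R + 0*(1/(2*R)) = -4/R + 0 = -4/R)
q = 67559 (q = -4 + (-2952709 - 1*(-3020272)) = -4 + (-2952709 + 3020272) = -4 + 67563 = 67559)
(l(-22, 38) - 1340*707)/q = (-4/38 - 1340*707)/67559 = (-4*1/38 - 947380)*(1/67559) = (-2/19 - 947380)*(1/67559) = -18000222/19*1/67559 = -18000222/1283621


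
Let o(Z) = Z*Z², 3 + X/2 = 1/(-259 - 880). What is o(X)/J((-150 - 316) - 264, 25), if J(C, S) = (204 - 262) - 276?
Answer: 159726202528/246767319373 ≈ 0.64727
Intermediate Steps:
J(C, S) = -334 (J(C, S) = -58 - 276 = -334)
X = -6836/1139 (X = -6 + 2/(-259 - 880) = -6 + 2/(-1139) = -6 + 2*(-1/1139) = -6 - 2/1139 = -6836/1139 ≈ -6.0018)
o(Z) = Z³
o(X)/J((-150 - 316) - 264, 25) = (-6836/1139)³/(-334) = -319452405056/1477648619*(-1/334) = 159726202528/246767319373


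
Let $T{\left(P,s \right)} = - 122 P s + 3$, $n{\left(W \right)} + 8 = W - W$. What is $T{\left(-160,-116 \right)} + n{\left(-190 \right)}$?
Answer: $-2264325$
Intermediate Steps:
$n{\left(W \right)} = -8$ ($n{\left(W \right)} = -8 + \left(W - W\right) = -8 + 0 = -8$)
$T{\left(P,s \right)} = 3 - 122 P s$ ($T{\left(P,s \right)} = - 122 P s + 3 = 3 - 122 P s$)
$T{\left(-160,-116 \right)} + n{\left(-190 \right)} = \left(3 - \left(-19520\right) \left(-116\right)\right) - 8 = \left(3 - 2264320\right) - 8 = -2264317 - 8 = -2264325$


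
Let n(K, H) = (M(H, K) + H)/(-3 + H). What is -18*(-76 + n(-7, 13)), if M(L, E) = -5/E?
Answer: 47016/35 ≈ 1343.3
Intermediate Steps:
n(K, H) = (H - 5/K)/(-3 + H) (n(K, H) = (-5/K + H)/(-3 + H) = (H - 5/K)/(-3 + H))
-18*(-76 + n(-7, 13)) = -18*(-76 + (-5 + 13*(-7))/((-7)*(-3 + 13))) = -18*(-76 - ⅐*(-5 - 91)/10) = -18*(-76 - ⅐*⅒*(-96)) = -18*(-76 + 48/35) = -18*(-2612/35) = 47016/35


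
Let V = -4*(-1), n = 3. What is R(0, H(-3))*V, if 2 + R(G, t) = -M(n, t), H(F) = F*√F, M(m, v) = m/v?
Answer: -8 - 4*I*√3/3 ≈ -8.0 - 2.3094*I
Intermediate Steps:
H(F) = F^(3/2)
V = 4
R(G, t) = -2 - 3/t
R(0, H(-3))*V = (-2 - 3*I*√3/9)*4 = (-2 - I*√3/3)*4 = -8 - 4*I*√3/3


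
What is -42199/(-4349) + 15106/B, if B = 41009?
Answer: 1796234785/178348141 ≈ 10.072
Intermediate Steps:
-42199/(-4349) + 15106/B = -42199/(-4349) + 15106/41009 = -42199*(-1/4349) + 15106*(1/41009) = 42199/4349 + 15106/41009 = 1796234785/178348141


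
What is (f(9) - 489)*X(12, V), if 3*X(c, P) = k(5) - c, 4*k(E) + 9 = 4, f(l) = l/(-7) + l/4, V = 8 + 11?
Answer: 241415/112 ≈ 2155.5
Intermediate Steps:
V = 19
f(l) = 3*l/28 (f(l) = l*(-⅐) + l*(¼) = -l/7 + l/4 = 3*l/28)
k(E) = -5/4 (k(E) = -9/4 + (¼)*4 = -9/4 + 1 = -5/4)
X(c, P) = -5/12 - c/3 (X(c, P) = (-5/4 - c)/3 = -5/12 - c/3)
(f(9) - 489)*X(12, V) = ((3/28)*9 - 489)*(-5/12 - ⅓*12) = (27/28 - 489)*(-5/12 - 4) = -13665/28*(-53/12) = 241415/112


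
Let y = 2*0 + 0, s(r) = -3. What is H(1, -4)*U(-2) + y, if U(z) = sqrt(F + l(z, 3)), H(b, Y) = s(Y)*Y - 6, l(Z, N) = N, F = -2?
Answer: 6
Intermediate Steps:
H(b, Y) = -6 - 3*Y (H(b, Y) = -3*Y - 6 = -6 - 3*Y)
y = 0 (y = 0 + 0 = 0)
U(z) = 1 (U(z) = sqrt(-2 + 3) = sqrt(1) = 1)
H(1, -4)*U(-2) + y = (-6 - 3*(-4))*1 + 0 = (-6 + 12)*1 + 0 = 6*1 + 0 = 6 + 0 = 6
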